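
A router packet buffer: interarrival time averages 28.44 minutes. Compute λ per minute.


λ = 1/(interarrival time) in consistent units.
1 minute = 1 min, so λ = 1/28.44 = 0.03516 per minute

Final: 0.03516 /min


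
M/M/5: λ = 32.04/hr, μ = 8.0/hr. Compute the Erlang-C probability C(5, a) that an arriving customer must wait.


a = λ/μ = 4.0050; ρ = a/5 = 0.8010
P₀ = 0.012886 (from M/M/c formula)
C(c,a) = [a^c/(c!(1−ρ))]·P₀ = [1030.41602/(120·0.1990)]·0.012886
= 43.14975·0.012886 = 0.556042

Final: 0.556042


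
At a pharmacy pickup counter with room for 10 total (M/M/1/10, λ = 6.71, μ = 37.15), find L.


ρ = 6.71/37.15 = 0.1806
L = ρ[1 − (K+1)ρ^K + Kρ^(K+1)] / [(1−ρ)(1−ρ^(K+1))]
Numerator: 0.1806·(1 − 11·0.00000003695 + 10·0.000000006674) = 0.180619
Denominator: (0.8194)·(1.000000) = 0.819381
L = 0.180619/0.819381 = 0.2204

Final: 0.2204


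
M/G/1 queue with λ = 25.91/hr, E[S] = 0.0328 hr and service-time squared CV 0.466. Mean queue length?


ρ = λ·E[S] = 25.91·0.0328 = 0.8498
Lq = ρ²(1+C_s²)/(2(1−ρ)) = 0.7222·(1+0.466)/(2·0.1502)
= 0.7222·1.4660/0.3003 = 3.52578

Final: 3.52578


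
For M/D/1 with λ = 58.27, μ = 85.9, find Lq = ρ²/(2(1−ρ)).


ρ = 58.27/85.9 = 0.6783
M/D/1: Lq = ρ²/(2(1−ρ)) = 0.4602/(2·0.3217) = 0.71530

Final: 0.71530


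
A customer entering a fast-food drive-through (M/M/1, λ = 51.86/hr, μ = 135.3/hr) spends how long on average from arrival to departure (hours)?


W = 1/(μ−λ) = 1/(135.3 − 51.86) = 1/83.44 = 0.01198 hr

Final: 0.01198 hr


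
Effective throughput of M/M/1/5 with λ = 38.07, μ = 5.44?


ρ = 6.9982; P_K = (1−ρ)ρ^5/(1−ρ^6) = 0.857113
λ_eff = λ(1 − P_K) = 38.07·(1 − 0.857113) = 38.07·0.142887 = 5.4397 /hr

Final: 5.4397 /hr


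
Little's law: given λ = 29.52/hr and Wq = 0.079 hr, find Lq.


Lq = λWq = 29.52·0.079 = 2.3321

Final: 2.3321


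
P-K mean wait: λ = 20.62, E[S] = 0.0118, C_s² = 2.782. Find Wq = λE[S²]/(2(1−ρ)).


ρ = λ·E[S] = 20.62·0.0118 = 0.2433
E[S²] = E[S]²(1+C_s²) = 0.0118²·(1+2.782) = 0.0005266
Wq = λ·E[S²]/(2(1−ρ)) = 20.62·0.0005266/(2·0.7567) = 0.007175 hr

Final: 0.007175 hr


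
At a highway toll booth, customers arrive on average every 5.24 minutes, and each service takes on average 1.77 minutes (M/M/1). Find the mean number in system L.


λ = 60/5.24 = 11.4504 /hr
μ = 60/1.77 = 33.8983 /hr
ρ = λ/μ = 11.4504/33.8983 = 0.3378
L = ρ/(1−ρ) = 0.3378/0.6622 = 0.5101

Final: 0.5101


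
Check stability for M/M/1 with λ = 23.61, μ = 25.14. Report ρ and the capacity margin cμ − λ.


Total capacity cμ = 1·25.14 = 25.14/hr
ρ = λ/(cμ) = 23.61/25.14 = 0.9391
Stable ⇔ ρ < 1: YES
Spare capacity = cμ − λ = 25.14 − 23.61 = 1.53/hr

Final: ρ = 0.9391; stable; margin = 1.53/hr


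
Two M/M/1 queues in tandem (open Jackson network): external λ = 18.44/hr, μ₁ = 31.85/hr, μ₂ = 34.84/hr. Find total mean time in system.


Each node sees arrival rate λ = 18.44/hr (tandem ⇒ throughput preserved).
W₁ = 1/(μ₁−λ) = 1/(31.85−18.44) = 0.07457 hr
W₂ = 1/(μ₂−λ) = 1/(34.84−18.44) = 0.06098 hr
W_total = W₁ + W₂ = 0.07457 + 0.06098 = 0.13555 hr

Final: 0.13555 hr


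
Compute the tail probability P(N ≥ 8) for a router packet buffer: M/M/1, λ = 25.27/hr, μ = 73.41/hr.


ρ = 25.27/73.41 = 0.3442
P(N ≥ n) = ρ^n = 0.3442^8 = 0.0001972

Final: 0.0001972


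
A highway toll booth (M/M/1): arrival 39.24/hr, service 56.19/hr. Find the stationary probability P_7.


ρ = 39.24/56.19 = 0.6983
P_n = (1−ρ)·ρ^n = (1 − 0.6983)·0.6983^7 = 0.3017·0.081001 = 0.024434

Final: 0.024434


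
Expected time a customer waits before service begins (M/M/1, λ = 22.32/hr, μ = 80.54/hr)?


ρ = 22.32/80.54 = 0.2771
Wq = ρ/(μ−λ) = 0.2771/(80.54 − 22.32) = 0.2771/58.22 = 0.004760 hr

Final: 0.004760 hr


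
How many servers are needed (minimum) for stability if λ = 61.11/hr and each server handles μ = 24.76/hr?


Stability requires cμ > λ ⇔ c > λ/μ.
λ/μ = 61.11/24.76 = 2.4681
Minimum integer c = ⌊2.4681⌋ + 1 = 3
Check: 3·24.76 = 74.28 > 61.11, while 2·24.76 = 49.52 ≤ 61.11

Final: 3 servers


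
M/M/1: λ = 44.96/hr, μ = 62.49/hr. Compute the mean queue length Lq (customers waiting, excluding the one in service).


ρ = 44.96/62.49 = 0.7195
Lq = ρ²/(1−ρ) = 0.5176/0.2805 = 1.8453

Final: 1.8453


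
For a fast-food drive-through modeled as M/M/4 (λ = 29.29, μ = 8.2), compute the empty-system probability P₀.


a = λ/μ = 29.29/8.2 = 3.5720; ρ = a/c = 0.8930
Σ_{k=0}^{3} a^k/k! (terms k=0..3) = 1.00000 + 3.57195 + 6.37942 + 7.59566 = 18.54703
Tail: a^4/(4!(1−ρ)) = 162.78788/(24·0.1070) = 63.38370
P₀ = 1/(18.54703 + 63.38370) = 1/81.93072 = 0.012205

Final: 0.012205


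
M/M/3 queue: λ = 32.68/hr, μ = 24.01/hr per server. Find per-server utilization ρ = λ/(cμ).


ρ = λ/(cμ) = 32.68/(3·24.01) = 32.68/72.03 = 0.4537

Final: 0.4537


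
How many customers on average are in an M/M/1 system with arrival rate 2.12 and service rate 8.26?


ρ = λ/μ = 2.12/8.26 = 0.2567
L = ρ/(1−ρ) = 0.2567/(1 − 0.2567) = 0.2567/0.7433 = 0.3453

Final: 0.3453


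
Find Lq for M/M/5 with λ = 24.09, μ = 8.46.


a = λ/μ = 2.8475; ρ = a/5 = 0.5695
P₀ = 0.055209
Lq = P₀·a^c·ρ / (c!·(1−ρ)²) = 0.055209·187.21135·0.5695/(120·0.18533)
= 0.26468

Final: 0.26468


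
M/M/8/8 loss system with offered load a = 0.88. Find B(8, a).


B(c,a) = (a^c/c!) / Σ_{k=0}^{c} a^k/k!
a^8/8! = 0.000008920
Σ terms (k=0..8): 1.00000 + 0.88000 + 0.38720 + 0.11358 + 0.02499 + 0.004398 + 0.0006450 + 0.00008109 + 0.000008920 = 2.410899
B = 0.000008920/2.410899 = 0.000003700

Final: 0.000003700


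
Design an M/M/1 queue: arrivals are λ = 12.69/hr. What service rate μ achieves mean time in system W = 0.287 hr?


W = 1/(μ−λ) ⇒ μ − λ = 1/W = 1/0.287 = 3.4843
μ = λ + 1/W = 12.69 + 3.4843 = 16.1743 per hr

Final: 16.1743 /hr


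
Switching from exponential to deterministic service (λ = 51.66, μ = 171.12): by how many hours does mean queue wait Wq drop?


ρ = 51.66/171.12 = 0.3019
Wq(M/M/1) = ρ/(μ−λ) = 0.3019/119.46 = 0.002527 hr
Wq(M/D/1) = ρ/(2(μ−λ)) = 0.001264 hr
Savings = 0.002527 − 0.001264 = 0.001264 hr

Final: 0.001264 hr


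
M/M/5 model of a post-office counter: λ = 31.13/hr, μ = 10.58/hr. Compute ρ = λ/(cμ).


ρ = λ/(cμ) = 31.13/(5·10.58) = 31.13/52.90 = 0.5885

Final: 0.5885


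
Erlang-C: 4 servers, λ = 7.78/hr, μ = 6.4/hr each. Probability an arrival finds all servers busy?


a = λ/μ = 1.2156; ρ = a/4 = 0.3039
P₀ = 0.295455 (from M/M/c formula)
C(c,a) = [a^c/(c!(1−ρ))]·P₀ = [2.18373/(24·0.6961)]·0.295455
= 0.13071·0.295455 = 0.038620

Final: 0.038620


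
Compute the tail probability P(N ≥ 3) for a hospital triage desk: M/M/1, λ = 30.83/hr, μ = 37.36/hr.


ρ = 30.83/37.36 = 0.8252
P(N ≥ n) = ρ^n = 0.8252^3 = 0.561953

Final: 0.561953


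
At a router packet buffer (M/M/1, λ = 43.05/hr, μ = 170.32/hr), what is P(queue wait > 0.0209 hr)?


ρ = 43.05/170.32 = 0.2528
P(Wq > t) = ρ·e^{−(μ−λ)t} = 0.2528·e^{−2.6599}
= 0.2528·0.069952 = 0.017681

Final: 0.017681


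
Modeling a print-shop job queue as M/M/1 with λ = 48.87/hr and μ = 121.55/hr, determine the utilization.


ρ = λ/μ = 48.87/121.55 = 0.4021

Final: 0.4021


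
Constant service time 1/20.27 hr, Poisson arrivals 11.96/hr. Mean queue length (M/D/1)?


ρ = 11.96/20.27 = 0.5900
M/D/1: Lq = ρ²/(2(1−ρ)) = 0.3481/(2·0.4100) = 0.42460

Final: 0.42460


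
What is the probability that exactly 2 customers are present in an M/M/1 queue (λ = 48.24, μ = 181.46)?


ρ = 48.24/181.46 = 0.2658
P_n = (1−ρ)·ρ^n = (1 − 0.2658)·0.2658^2 = 0.7342·0.070673 = 0.051885

Final: 0.051885


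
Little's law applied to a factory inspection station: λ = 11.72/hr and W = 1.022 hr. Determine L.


L = λW = 11.72·1.022 = 11.9778

Final: 11.9778


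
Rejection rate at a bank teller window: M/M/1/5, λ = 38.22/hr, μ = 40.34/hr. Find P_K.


ρ = λ/μ = 38.22/40.34 = 0.9474
P_K = (1−ρ)ρ^K/(1−ρ^(K+1)) = (0.05255·0.763438)/(1 − 0.723317)
= 0.040121/0.276683 = 0.145008

Final: 0.145008


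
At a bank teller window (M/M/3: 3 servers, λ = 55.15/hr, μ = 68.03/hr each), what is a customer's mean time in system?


a = 0.8107; ρ = 0.2702; P₀ = 0.442294
Lq = P₀·a^c·ρ/(c!(1−ρ)²) = 0.01993
Wq = Lq/λ = 0.01993/55.15 = 0.0003613 hr
W = Wq + 1/μ = 0.0003613 + 0.01470 = 0.01506 hr

Final: 0.01506 hr


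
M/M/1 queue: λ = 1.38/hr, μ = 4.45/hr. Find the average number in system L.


ρ = λ/μ = 1.38/4.45 = 0.3101
L = ρ/(1−ρ) = 0.3101/(1 − 0.3101) = 0.3101/0.6899 = 0.4495

Final: 0.4495


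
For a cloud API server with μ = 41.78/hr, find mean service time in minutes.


Mean service time = 1/μ = 1/41.78 hour = 0.02393 hour
In minutes: 0.02393 × 60 = 1.4361 min

Final: 1.4361 min


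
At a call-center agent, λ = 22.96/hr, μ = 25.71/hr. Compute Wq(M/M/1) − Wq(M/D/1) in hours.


ρ = 22.96/25.71 = 0.8930
Wq(M/M/1) = ρ/(μ−λ) = 0.8930/2.75 = 0.32474 hr
Wq(M/D/1) = ρ/(2(μ−λ)) = 0.16237 hr
Savings = 0.32474 − 0.16237 = 0.16237 hr

Final: 0.16237 hr


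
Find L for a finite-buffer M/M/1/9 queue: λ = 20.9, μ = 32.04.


ρ = 20.9/32.04 = 0.6523
L = ρ[1 − (K+1)ρ^K + Kρ^(K+1)] / [(1−ρ)(1−ρ^(K+1))]
Numerator: 0.6523·(1 − 10·0.021384 + 9·0.013949) = 0.594712
Denominator: (0.3477)·(0.986051) = 0.342841
L = 0.594712/0.342841 = 1.7347

Final: 1.7347


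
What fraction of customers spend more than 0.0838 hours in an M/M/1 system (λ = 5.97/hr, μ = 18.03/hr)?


W ~ Exponential(μ−λ) for M/M/1.
μ − λ = 18.03 − 5.97 = 12.0600
P(W > t) = e^{−(μ−λ)t} = e^{−1.0106} = 0.363990

Final: 0.363990


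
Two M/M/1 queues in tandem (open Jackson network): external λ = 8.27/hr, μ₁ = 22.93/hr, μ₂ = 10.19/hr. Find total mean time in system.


Each node sees arrival rate λ = 8.27/hr (tandem ⇒ throughput preserved).
W₁ = 1/(μ₁−λ) = 1/(22.93−8.27) = 0.06821 hr
W₂ = 1/(μ₂−λ) = 1/(10.19−8.27) = 0.52083 hr
W_total = W₁ + W₂ = 0.06821 + 0.52083 = 0.58905 hr

Final: 0.58905 hr


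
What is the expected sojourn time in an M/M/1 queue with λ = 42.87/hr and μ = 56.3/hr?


W = 1/(μ−λ) = 1/(56.3 − 42.87) = 1/13.43 = 0.07446 hr

Final: 0.07446 hr


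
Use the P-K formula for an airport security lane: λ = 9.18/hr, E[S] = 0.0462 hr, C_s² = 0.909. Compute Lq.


ρ = λ·E[S] = 9.18·0.0462 = 0.4241
Lq = ρ²(1+C_s²)/(2(1−ρ)) = 0.1799·(1+0.909)/(2·0.5759)
= 0.1799·1.9090/1.1518 = 0.29813

Final: 0.29813


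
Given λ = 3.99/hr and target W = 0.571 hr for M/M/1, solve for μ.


W = 1/(μ−λ) ⇒ μ − λ = 1/W = 1/0.571 = 1.7513
μ = λ + 1/W = 3.99 + 1.7513 = 5.7413 per hr

Final: 5.7413 /hr


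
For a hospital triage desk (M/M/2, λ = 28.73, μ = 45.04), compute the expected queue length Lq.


a = λ/μ = 0.6379; ρ = a/2 = 0.3189
P₀ = 0.516371
Lq = P₀·a^c·ρ / (c!·(1−ρ)²) = 0.516371·0.40689·0.3189/(2·0.46384)
= 0.07223

Final: 0.07223


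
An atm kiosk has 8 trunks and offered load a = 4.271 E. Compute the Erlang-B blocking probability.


B(c,a) = (a^c/c!) / Σ_{k=0}^{c} a^k/k!
a^8/8! = 2.746098
Σ terms (k=0..8): 1.00000 + 4.27100 + 9.12072 + 12.98487 + 13.86459 + 11.84313 + 8.43034 + 5.14371 + 2.74610 = 69.404455
B = 2.746098/69.404455 = 0.039567

Final: 0.039567


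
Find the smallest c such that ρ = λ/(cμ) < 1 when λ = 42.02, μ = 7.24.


Stability requires cμ > λ ⇔ c > λ/μ.
λ/μ = 42.02/7.24 = 5.8039
Minimum integer c = ⌊5.8039⌋ + 1 = 6
Check: 6·7.24 = 43.44 > 42.02, while 5·7.24 = 36.20 ≤ 42.02

Final: 6 servers


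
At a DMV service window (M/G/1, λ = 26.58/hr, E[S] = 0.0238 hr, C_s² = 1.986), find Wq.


ρ = λ·E[S] = 26.58·0.0238 = 0.6326
E[S²] = E[S]²(1+C_s²) = 0.0238²·(1+1.986) = 0.001691
Wq = λ·E[S²]/(2(1−ρ)) = 26.58·0.001691/(2·0.3674) = 0.06118 hr

Final: 0.06118 hr


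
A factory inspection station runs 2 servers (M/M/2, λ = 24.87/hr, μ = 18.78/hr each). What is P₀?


a = λ/μ = 24.87/18.78 = 1.3243; ρ = a/c = 0.6621
Σ_{k=0}^{1} a^k/k! (terms k=0..1) = 1.00000 + 1.32428 = 2.32428
Tail: a^2/(2!(1−ρ)) = 1.75372/(2·0.3379) = 2.59534
P₀ = 1/(2.32428 + 2.59534) = 1/4.91962 = 0.203268

Final: 0.203268


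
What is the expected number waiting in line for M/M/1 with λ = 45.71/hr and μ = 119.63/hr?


ρ = 45.71/119.63 = 0.3821
Lq = ρ²/(1−ρ) = 0.1460/0.6179 = 0.2363

Final: 0.2363


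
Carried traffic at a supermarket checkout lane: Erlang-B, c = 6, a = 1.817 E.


B(6,1.817) = 0.008144 (Erlang-B)
Carried load = a(1 − B) = 1.817·(1 − 0.008144) = 1.817·0.991856 = 1.8022 E

Final: 1.8022 Erlangs


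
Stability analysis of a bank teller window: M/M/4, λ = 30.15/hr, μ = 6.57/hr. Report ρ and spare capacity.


Total capacity cμ = 4·6.57 = 26.28/hr
ρ = λ/(cμ) = 30.15/26.28 = 1.1473
Stable ⇔ ρ < 1: NO
Spare capacity = cμ − λ = 26.28 − 30.15 = -3.87/hr

Final: ρ = 1.1473; unstable; margin = -3.87/hr


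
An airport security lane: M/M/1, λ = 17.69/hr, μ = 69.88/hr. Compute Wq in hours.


ρ = 17.69/69.88 = 0.2531
Wq = ρ/(μ−λ) = 0.2531/(69.88 − 17.69) = 0.2531/52.19 = 0.004851 hr

Final: 0.004851 hr


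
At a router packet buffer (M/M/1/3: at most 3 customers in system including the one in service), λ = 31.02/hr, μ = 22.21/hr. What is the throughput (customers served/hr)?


ρ = 1.3967; P_K = (1−ρ)ρ^3/(1−ρ^4) = 0.385256
λ_eff = λ(1 − P_K) = 31.02·(1 − 0.385256) = 31.02·0.614744 = 19.0694 /hr

Final: 19.0694 /hr


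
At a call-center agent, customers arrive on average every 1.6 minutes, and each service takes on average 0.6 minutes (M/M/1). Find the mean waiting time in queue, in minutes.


λ = 60/1.6 = 37.5000 /hr
μ = 60/0.6 = 100.0000 /hr
ρ = λ/μ = 37.5000/100.0000 = 0.3750
Wq = ρ/(μ−λ) = 0.3750/(100.0000−37.5000) = 0.006000 hr
In minutes: 0.006000·60 = 0.3600 min

Final: 0.3600 min


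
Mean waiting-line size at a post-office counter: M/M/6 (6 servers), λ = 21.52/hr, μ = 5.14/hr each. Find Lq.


a = λ/μ = 4.1868; ρ = a/6 = 0.6978
P₀ = 0.013430
Lq = P₀·a^c·ρ / (c!·(1−ρ)²) = 0.013430·5386.10590·0.6978/(720·0.09133)
= 0.76762

Final: 0.76762


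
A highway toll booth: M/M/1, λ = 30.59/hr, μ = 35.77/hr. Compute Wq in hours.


ρ = 30.59/35.77 = 0.8552
Wq = ρ/(μ−λ) = 0.8552/(35.77 − 30.59) = 0.8552/5.18 = 0.1651 hr

Final: 0.1651 hr


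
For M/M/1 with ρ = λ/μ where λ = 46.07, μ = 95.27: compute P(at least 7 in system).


ρ = 46.07/95.27 = 0.4836
P(N ≥ n) = ρ^n = 0.4836^7 = 0.006183

Final: 0.006183


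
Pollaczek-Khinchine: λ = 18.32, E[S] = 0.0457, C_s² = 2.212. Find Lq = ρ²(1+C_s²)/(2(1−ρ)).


ρ = λ·E[S] = 18.32·0.0457 = 0.8372
Lq = ρ²(1+C_s²)/(2(1−ρ)) = 0.7009·(1+2.212)/(2·0.1628)
= 0.7009·3.2120/0.3256 = 6.91574

Final: 6.91574


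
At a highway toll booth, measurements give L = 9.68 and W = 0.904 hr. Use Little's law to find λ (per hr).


λ = L/W = 9.68/0.904 = 10.7080 /hr

Final: 10.7080 /hr


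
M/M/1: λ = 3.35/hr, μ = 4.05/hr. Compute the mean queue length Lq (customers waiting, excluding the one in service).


ρ = 3.35/4.05 = 0.8272
Lq = ρ²/(1−ρ) = 0.6842/0.1728 = 3.9586

Final: 3.9586


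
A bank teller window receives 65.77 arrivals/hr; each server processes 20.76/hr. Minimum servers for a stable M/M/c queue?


Stability requires cμ > λ ⇔ c > λ/μ.
λ/μ = 65.77/20.76 = 3.1681
Minimum integer c = ⌊3.1681⌋ + 1 = 4
Check: 4·20.76 = 83.04 > 65.77, while 3·20.76 = 62.28 ≤ 65.77

Final: 4 servers


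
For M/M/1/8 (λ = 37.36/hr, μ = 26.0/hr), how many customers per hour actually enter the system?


ρ = 1.4369; P_K = (1−ρ)ρ^8/(1−ρ^9) = 0.316175
λ_eff = λ(1 − P_K) = 37.36·(1 − 0.316175) = 37.36·0.683825 = 25.5477 /hr

Final: 25.5477 /hr


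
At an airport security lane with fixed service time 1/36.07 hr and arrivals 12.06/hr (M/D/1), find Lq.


ρ = 12.06/36.07 = 0.3343
M/D/1: Lq = ρ²/(2(1−ρ)) = 0.1118/(2·0.6657) = 0.08397

Final: 0.08397


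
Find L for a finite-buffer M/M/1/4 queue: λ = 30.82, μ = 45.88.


ρ = 30.82/45.88 = 0.6718
L = ρ[1 − (K+1)ρ^K + Kρ^(K+1)] / [(1−ρ)(1−ρ^(K+1))]
Numerator: 0.6718·(1 − 5·0.203628 + 4·0.136787) = 0.355364
Denominator: (0.3282)·(0.863213) = 0.283347
L = 0.355364/0.283347 = 1.2542

Final: 1.2542


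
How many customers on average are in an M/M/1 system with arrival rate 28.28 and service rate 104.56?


ρ = λ/μ = 28.28/104.56 = 0.2705
L = ρ/(1−ρ) = 0.2705/(1 − 0.2705) = 0.2705/0.7295 = 0.3707

Final: 0.3707


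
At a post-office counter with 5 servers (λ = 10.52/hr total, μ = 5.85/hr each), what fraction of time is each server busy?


ρ = λ/(cμ) = 10.52/(5·5.85) = 10.52/29.25 = 0.3597

Final: 0.3597


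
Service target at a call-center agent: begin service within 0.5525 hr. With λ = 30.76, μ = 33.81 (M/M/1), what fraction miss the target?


ρ = 30.76/33.81 = 0.9098
P(Wq > t) = ρ·e^{−(μ−λ)t} = 0.9098·e^{−1.6851}
= 0.9098·0.185421 = 0.168694

Final: 0.168694


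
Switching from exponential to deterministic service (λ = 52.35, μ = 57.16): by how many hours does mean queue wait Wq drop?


ρ = 52.35/57.16 = 0.9159
Wq(M/M/1) = ρ/(μ−λ) = 0.9159/4.81 = 0.19041 hr
Wq(M/D/1) = ρ/(2(μ−λ)) = 0.09520 hr
Savings = 0.19041 − 0.09520 = 0.09520 hr

Final: 0.09520 hr


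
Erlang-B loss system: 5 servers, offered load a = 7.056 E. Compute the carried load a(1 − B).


B(5,7.056) = 0.428010 (Erlang-B)
Carried load = a(1 − B) = 7.056·(1 − 0.428010) = 7.056·0.571990 = 4.0360 E

Final: 4.0360 Erlangs


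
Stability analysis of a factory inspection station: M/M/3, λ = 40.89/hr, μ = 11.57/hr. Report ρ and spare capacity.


Total capacity cμ = 3·11.57 = 34.71/hr
ρ = λ/(cμ) = 40.89/34.71 = 1.1780
Stable ⇔ ρ < 1: NO
Spare capacity = cμ − λ = 34.71 − 40.89 = -6.18/hr

Final: ρ = 1.1780; unstable; margin = -6.18/hr


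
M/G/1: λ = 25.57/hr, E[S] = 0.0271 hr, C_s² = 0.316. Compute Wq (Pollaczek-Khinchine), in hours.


ρ = λ·E[S] = 25.57·0.0271 = 0.6929
E[S²] = E[S]²(1+C_s²) = 0.0271²·(1+0.316) = 0.0009665
Wq = λ·E[S²]/(2(1−ρ)) = 25.57·0.0009665/(2·0.3071) = 0.04024 hr

Final: 0.04024 hr


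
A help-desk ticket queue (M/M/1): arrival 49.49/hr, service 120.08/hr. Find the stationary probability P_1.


ρ = 49.49/120.08 = 0.4121
P_n = (1−ρ)·ρ^n = (1 − 0.4121)·0.4121^1 = 0.5879·0.412142 = 0.242281

Final: 0.242281


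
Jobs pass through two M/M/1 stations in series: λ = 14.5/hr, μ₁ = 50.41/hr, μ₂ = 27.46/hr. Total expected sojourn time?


Each node sees arrival rate λ = 14.5/hr (tandem ⇒ throughput preserved).
W₁ = 1/(μ₁−λ) = 1/(50.41−14.5) = 0.02785 hr
W₂ = 1/(μ₂−λ) = 1/(27.46−14.5) = 0.07716 hr
W_total = W₁ + W₂ = 0.02785 + 0.07716 = 0.10501 hr

Final: 0.10501 hr


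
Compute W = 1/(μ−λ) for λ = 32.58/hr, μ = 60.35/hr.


W = 1/(μ−λ) = 1/(60.35 − 32.58) = 1/27.77 = 0.03601 hr

Final: 0.03601 hr


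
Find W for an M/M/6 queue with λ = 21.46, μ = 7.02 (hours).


a = 3.0570; ρ = 0.5095; P₀ = 0.046157
Lq = P₀·a^c·ρ/(c!(1−ρ)²) = 0.11079
Wq = Lq/λ = 0.11079/21.46 = 0.005163 hr
W = Wq + 1/μ = 0.005163 + 0.14245 = 0.14761 hr

Final: 0.14761 hr


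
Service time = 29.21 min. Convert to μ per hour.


μ = 1/(service time) in consistent units.
1 hour = 60 min, so μ = 60/29.21 = 2.0541 per hour

Final: 2.0541 /hr


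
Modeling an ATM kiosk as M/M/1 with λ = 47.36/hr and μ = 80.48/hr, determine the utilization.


ρ = λ/μ = 47.36/80.48 = 0.5885

Final: 0.5885


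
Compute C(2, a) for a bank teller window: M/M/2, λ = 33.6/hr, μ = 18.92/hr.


a = λ/μ = 1.7759; ρ = a/2 = 0.8879
P₀ = 0.059351 (from M/M/c formula)
C(c,a) = [a^c/(c!(1−ρ))]·P₀ = [3.15382/(2·0.1121)]·0.059351
= 14.07316·0.059351 = 0.835249

Final: 0.835249


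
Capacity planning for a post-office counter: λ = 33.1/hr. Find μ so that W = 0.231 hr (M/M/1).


W = 1/(μ−λ) ⇒ μ − λ = 1/W = 1/0.231 = 4.3290
μ = λ + 1/W = 33.1 + 4.3290 = 37.4290 per hr

Final: 37.4290 /hr


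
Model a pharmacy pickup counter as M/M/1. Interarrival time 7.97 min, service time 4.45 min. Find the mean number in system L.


λ = 60/7.97 = 7.5282 /hr
μ = 60/4.45 = 13.4831 /hr
ρ = λ/μ = 7.5282/13.4831 = 0.5583
L = ρ/(1−ρ) = 0.5583/0.4417 = 1.2642

Final: 1.2642


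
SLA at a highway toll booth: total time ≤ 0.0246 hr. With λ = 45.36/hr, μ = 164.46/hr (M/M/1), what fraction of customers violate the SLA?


W ~ Exponential(μ−λ) for M/M/1.
μ − λ = 164.46 − 45.36 = 119.1000
P(W > t) = e^{−(μ−λ)t} = e^{−2.9299} = 0.053405

Final: 0.053405


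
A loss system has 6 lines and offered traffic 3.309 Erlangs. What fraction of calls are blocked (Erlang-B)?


B(c,a) = (a^c/c!) / Σ_{k=0}^{c} a^k/k!
a^6/6! = 1.823258
Σ terms (k=0..6): 1.00000 + 3.30900 + 5.47474 + 6.03864 + 4.99546 + 3.30600 + 1.82326 = 25.947099
B = 1.823258/25.947099 = 0.070268

Final: 0.070268


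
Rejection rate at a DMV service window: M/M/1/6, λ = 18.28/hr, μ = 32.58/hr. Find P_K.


ρ = λ/μ = 18.28/32.58 = 0.5611
P_K = (1−ρ)ρ^K/(1−ρ^(K+1)) = (0.4389·0.031200)/(1 − 0.017506)
= 0.013694/0.982494 = 0.013938

Final: 0.013938


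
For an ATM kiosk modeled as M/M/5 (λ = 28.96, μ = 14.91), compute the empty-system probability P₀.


a = λ/μ = 28.96/14.91 = 1.9423; ρ = a/c = 0.3885
Σ_{k=0}^{4} a^k/k! (terms k=0..4) = 1.00000 + 1.94232 + 1.88630 + 1.22127 + 0.59302 = 6.64292
Tail: a^5/(5!(1−ρ)) = 27.64423/(120·0.6115) = 0.37670
P₀ = 1/(6.64292 + 0.37670) = 1/7.01962 = 0.142458

Final: 0.142458


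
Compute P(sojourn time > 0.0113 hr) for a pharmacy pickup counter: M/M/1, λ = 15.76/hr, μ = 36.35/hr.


W ~ Exponential(μ−λ) for M/M/1.
μ − λ = 36.35 − 15.76 = 20.5900
P(W > t) = e^{−(μ−λ)t} = e^{−0.2327} = 0.792417

Final: 0.792417


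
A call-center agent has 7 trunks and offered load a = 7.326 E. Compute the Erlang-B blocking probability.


B(c,a) = (a^c/c!) / Σ_{k=0}^{c} a^k/k!
a^7/7! = 224.718001
Σ terms (k=0..7): 1.00000 + 7.32600 + 26.83514 + 65.53141 + 120.02077 + 175.85444 + 214.71827 + 224.71800 = 836.004019
B = 224.718001/836.004019 = 0.268800

Final: 0.268800


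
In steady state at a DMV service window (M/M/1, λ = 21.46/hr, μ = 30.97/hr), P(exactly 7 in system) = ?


ρ = 21.46/30.97 = 0.6929
P_n = (1−ρ)·ρ^n = (1 − 0.6929)·0.6929^7 = 0.3071·0.076704 = 0.023554

Final: 0.023554


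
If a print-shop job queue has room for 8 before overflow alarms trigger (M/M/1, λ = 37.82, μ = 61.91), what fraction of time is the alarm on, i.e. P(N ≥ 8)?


ρ = 37.82/61.91 = 0.6109
P(N ≥ n) = ρ^n = 0.6109^8 = 0.019395

Final: 0.019395


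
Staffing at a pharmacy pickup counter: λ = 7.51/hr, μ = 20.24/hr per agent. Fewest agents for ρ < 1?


Stability requires cμ > λ ⇔ c > λ/μ.
λ/μ = 7.51/20.24 = 0.3710
Minimum integer c = ⌊0.3710⌋ + 1 = 1
Check: 1·20.24 = 20.24 > 7.51, while 0·20.24 = 0.00 ≤ 7.51

Final: 1 servers


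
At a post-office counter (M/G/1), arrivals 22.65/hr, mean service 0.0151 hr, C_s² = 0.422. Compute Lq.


ρ = λ·E[S] = 22.65·0.0151 = 0.3420
Lq = ρ²(1+C_s²)/(2(1−ρ)) = 0.1170·(1+0.422)/(2·0.6580)
= 0.1170·1.4220/1.3160 = 0.12640

Final: 0.12640


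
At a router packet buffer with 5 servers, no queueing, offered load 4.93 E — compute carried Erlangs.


B(5,4.93) = 0.279161 (Erlang-B)
Carried load = a(1 − B) = 4.93·(1 − 0.279161) = 4.93·0.720839 = 3.5537 E

Final: 3.5537 Erlangs


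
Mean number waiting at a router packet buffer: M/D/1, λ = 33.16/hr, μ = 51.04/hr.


ρ = 33.16/51.04 = 0.6497
M/D/1: Lq = ρ²/(2(1−ρ)) = 0.4221/(2·0.3503) = 0.60245

Final: 0.60245


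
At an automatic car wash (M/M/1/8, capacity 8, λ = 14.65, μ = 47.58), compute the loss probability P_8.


ρ = λ/μ = 14.65/47.58 = 0.3079
P_K = (1−ρ)ρ^K/(1−ρ^(K+1)) = (0.6921·0.00008078)/(1 − 0.00002487)
= 0.00005591/0.999975 = 0.00005591

Final: 0.00005591


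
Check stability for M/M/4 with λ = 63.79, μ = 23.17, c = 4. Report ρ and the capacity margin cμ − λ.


Total capacity cμ = 4·23.17 = 92.68/hr
ρ = λ/(cμ) = 63.79/92.68 = 0.6883
Stable ⇔ ρ < 1: YES
Spare capacity = cμ − λ = 92.68 − 63.79 = 28.89/hr

Final: ρ = 0.6883; stable; margin = 28.89/hr


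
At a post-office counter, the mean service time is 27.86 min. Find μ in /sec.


μ = 1/(service time) in consistent units.
1 second = 0.0166667 min, so μ = 0.0166667/27.86 = 0.0005982 per second

Final: 0.0005982 /sec


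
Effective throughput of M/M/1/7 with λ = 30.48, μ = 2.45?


ρ = 12.4408; P_K = (1−ρ)ρ^7/(1−ρ^8) = 0.919619
λ_eff = λ(1 − P_K) = 30.48·(1 − 0.919619) = 30.48·0.080381 = 2.4500 /hr

Final: 2.4500 /hr


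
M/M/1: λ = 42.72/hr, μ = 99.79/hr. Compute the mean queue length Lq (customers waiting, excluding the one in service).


ρ = 42.72/99.79 = 0.4281
Lq = ρ²/(1−ρ) = 0.1833/0.5719 = 0.3205

Final: 0.3205


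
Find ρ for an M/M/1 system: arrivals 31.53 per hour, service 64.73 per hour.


ρ = λ/μ = 31.53/64.73 = 0.4871

Final: 0.4871


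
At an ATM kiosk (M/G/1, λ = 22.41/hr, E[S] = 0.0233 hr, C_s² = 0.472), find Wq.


ρ = λ·E[S] = 22.41·0.0233 = 0.5222
E[S²] = E[S]²(1+C_s²) = 0.0233²·(1+0.472) = 0.0007991
Wq = λ·E[S²]/(2(1−ρ)) = 22.41·0.0007991/(2·0.4778) = 0.01874 hr

Final: 0.01874 hr


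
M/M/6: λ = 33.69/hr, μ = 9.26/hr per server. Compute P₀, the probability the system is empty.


a = λ/μ = 33.69/9.26 = 3.6382; ρ = a/c = 0.6064
Σ_{k=0}^{5} a^k/k! (terms k=0..5) = 1.00000 + 3.63823 + 6.61835 + 8.02636 + 7.30044 + 5.31213 = 31.89552
Tail: a^6/(6!(1−ρ)) = 2319.21038/(720·0.3936) = 8.18316
P₀ = 1/(31.89552 + 8.18316) = 1/40.07868 = 0.024951

Final: 0.024951


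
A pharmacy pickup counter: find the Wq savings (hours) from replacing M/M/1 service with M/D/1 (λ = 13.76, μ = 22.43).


ρ = 13.76/22.43 = 0.6135
Wq(M/M/1) = ρ/(μ−λ) = 0.6135/8.67 = 0.07076 hr
Wq(M/D/1) = ρ/(2(μ−λ)) = 0.03538 hr
Savings = 0.07076 − 0.03538 = 0.03538 hr

Final: 0.03538 hr


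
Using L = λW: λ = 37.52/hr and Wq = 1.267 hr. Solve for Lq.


Lq = λWq = 37.52·1.267 = 47.5378

Final: 47.5378


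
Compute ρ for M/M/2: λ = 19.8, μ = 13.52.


ρ = λ/(cμ) = 19.8/(2·13.52) = 19.8/27.04 = 0.7322

Final: 0.7322


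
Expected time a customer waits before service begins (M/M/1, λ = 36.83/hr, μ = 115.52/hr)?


ρ = 36.83/115.52 = 0.3188
Wq = ρ/(μ−λ) = 0.3188/(115.52 − 36.83) = 0.3188/78.69 = 0.004052 hr

Final: 0.004052 hr


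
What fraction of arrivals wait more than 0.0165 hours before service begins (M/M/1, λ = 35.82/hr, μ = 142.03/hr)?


ρ = 35.82/142.03 = 0.2522
P(Wq > t) = ρ·e^{−(μ−λ)t} = 0.2522·e^{−1.7525}
= 0.2522·0.173346 = 0.043718

Final: 0.043718


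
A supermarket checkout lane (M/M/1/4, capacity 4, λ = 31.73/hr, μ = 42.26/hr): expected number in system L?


ρ = 31.73/42.26 = 0.7508
L = ρ[1 − (K+1)ρ^K + Kρ^(K+1)] / [(1−ρ)(1−ρ^(K+1))]
Numerator: 0.7508·(1 − 5·0.317806 + 4·0.238618) = 0.274383
Denominator: (0.2492)·(0.761382) = 0.189715
L = 0.274383/0.189715 = 1.4463

Final: 1.4463


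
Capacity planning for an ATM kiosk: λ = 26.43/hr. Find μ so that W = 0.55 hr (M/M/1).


W = 1/(μ−λ) ⇒ μ − λ = 1/W = 1/0.55 = 1.8182
μ = λ + 1/W = 26.43 + 1.8182 = 28.2482 per hr

Final: 28.2482 /hr


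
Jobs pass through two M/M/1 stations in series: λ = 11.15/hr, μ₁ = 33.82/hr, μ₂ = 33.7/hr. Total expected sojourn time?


Each node sees arrival rate λ = 11.15/hr (tandem ⇒ throughput preserved).
W₁ = 1/(μ₁−λ) = 1/(33.82−11.15) = 0.04411 hr
W₂ = 1/(μ₂−λ) = 1/(33.7−11.15) = 0.04435 hr
W_total = W₁ + W₂ = 0.04411 + 0.04435 = 0.08846 hr

Final: 0.08846 hr


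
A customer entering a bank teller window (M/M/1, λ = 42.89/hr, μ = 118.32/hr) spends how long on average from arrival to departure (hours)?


W = 1/(μ−λ) = 1/(118.32 − 42.89) = 1/75.43 = 0.01326 hr

Final: 0.01326 hr


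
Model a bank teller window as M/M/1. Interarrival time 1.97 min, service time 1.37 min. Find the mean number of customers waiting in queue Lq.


λ = 60/1.97 = 30.4569 /hr
μ = 60/1.37 = 43.7956 /hr
ρ = λ/μ = 30.4569/43.7956 = 0.6954
Lq = ρ²/(1−ρ) = 0.4836/0.3046 = 1.5879

Final: 1.5879


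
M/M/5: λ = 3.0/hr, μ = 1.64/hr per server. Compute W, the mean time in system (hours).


a = 1.8293; ρ = 0.3659; P₀ = 0.159788
Lq = P₀·a^c·ρ/(c!(1−ρ)²) = 0.02481
Wq = Lq/λ = 0.02481/3.0 = 0.008271 hr
W = Wq + 1/μ = 0.008271 + 0.60976 = 0.61803 hr

Final: 0.61803 hr


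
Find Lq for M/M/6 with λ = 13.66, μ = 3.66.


a = λ/μ = 3.7322; ρ = a/6 = 0.6220
P₀ = 0.022516
Lq = P₀·a^c·ρ / (c!·(1−ρ)²) = 0.022516·2702.82348·0.6220/(720·0.14285)
= 0.36804

Final: 0.36804


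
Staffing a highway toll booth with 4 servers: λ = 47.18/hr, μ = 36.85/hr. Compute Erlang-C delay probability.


a = λ/μ = 1.2803; ρ = a/4 = 0.3201
P₀ = 0.276671 (from M/M/c formula)
C(c,a) = [a^c/(c!(1−ρ))]·P₀ = [2.68709/(24·0.6799)]·0.276671
= 0.16467·0.276671 = 0.045559

Final: 0.045559


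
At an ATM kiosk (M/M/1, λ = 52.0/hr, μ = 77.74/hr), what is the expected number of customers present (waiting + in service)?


ρ = λ/μ = 52.0/77.74 = 0.6689
L = ρ/(1−ρ) = 0.6689/(1 − 0.6689) = 0.6689/0.3311 = 2.0202

Final: 2.0202


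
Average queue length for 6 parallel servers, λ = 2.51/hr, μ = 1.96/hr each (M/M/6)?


a = λ/μ = 1.2806; ρ = a/6 = 0.2134
P₀ = 0.277841
Lq = P₀·a^c·ρ / (c!·(1−ρ)²) = 0.277841·4.41068·0.2134/(720·0.61868)
= 0.0005872

Final: 0.0005872


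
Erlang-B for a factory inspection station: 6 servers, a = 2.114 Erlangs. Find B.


B(c,a) = (a^c/c!) / Σ_{k=0}^{c} a^k/k!
a^6/6! = 0.123965
Σ terms (k=0..6): 1.00000 + 2.11400 + 2.23450 + 1.57458 + 0.83216 + 0.35184 + 0.12396 = 8.231041
B = 0.123965/8.231041 = 0.015061

Final: 0.015061


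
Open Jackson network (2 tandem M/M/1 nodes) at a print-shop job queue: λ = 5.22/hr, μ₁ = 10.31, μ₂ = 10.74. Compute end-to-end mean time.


Each node sees arrival rate λ = 5.22/hr (tandem ⇒ throughput preserved).
W₁ = 1/(μ₁−λ) = 1/(10.31−5.22) = 0.19646 hr
W₂ = 1/(μ₂−λ) = 1/(10.74−5.22) = 0.18116 hr
W_total = W₁ + W₂ = 0.19646 + 0.18116 = 0.37762 hr

Final: 0.37762 hr


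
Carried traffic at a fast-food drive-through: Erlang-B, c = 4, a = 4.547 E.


B(4,4.547) = 0.360810 (Erlang-B)
Carried load = a(1 − B) = 4.547·(1 − 0.360810) = 4.547·0.639190 = 2.9064 E

Final: 2.9064 Erlangs


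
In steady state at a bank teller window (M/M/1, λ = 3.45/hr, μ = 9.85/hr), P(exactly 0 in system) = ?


ρ = 3.45/9.85 = 0.3503
P_n = (1−ρ)·ρ^n = (1 − 0.3503)·0.3503^0 = 0.6497·1.000000 = 0.649746

Final: 0.649746


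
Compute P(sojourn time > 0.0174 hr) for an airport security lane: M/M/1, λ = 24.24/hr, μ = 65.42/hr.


W ~ Exponential(μ−λ) for M/M/1.
μ − λ = 65.42 − 24.24 = 41.1800
P(W > t) = e^{−(μ−λ)t} = e^{−0.7165} = 0.488443

Final: 0.488443


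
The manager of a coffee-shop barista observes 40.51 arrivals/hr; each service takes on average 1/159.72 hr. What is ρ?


ρ = λ/μ = 40.51/159.72 = 0.2536

Final: 0.2536


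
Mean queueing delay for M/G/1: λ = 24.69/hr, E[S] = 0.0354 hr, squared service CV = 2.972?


ρ = λ·E[S] = 24.69·0.0354 = 0.8740
E[S²] = E[S]²(1+C_s²) = 0.0354²·(1+2.972) = 0.004978
Wq = λ·E[S²]/(2(1−ρ)) = 24.69·0.004978/(2·0.1260) = 0.48778 hr

Final: 0.48778 hr


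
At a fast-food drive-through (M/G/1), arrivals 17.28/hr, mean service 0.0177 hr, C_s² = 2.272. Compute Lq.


ρ = λ·E[S] = 17.28·0.0177 = 0.3059
Lq = ρ²(1+C_s²)/(2(1−ρ)) = 0.09355·(1+2.272)/(2·0.6941)
= 0.09355·3.2720/1.3883 = 0.22048

Final: 0.22048


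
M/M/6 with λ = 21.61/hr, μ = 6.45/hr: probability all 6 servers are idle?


a = λ/μ = 21.61/6.45 = 3.3504; ρ = a/c = 0.5584
Σ_{k=0}^{5} a^k/k! (terms k=0..5) = 1.00000 + 3.35039 + 5.61255 + 6.26807 + 5.25012 + 3.51799 = 24.99911
Tail: a^6/(6!(1−ρ)) = 1414.39370/(720·0.4416) = 4.44843
P₀ = 1/(24.99911 + 4.44843) = 1/29.44754 = 0.033959

Final: 0.033959


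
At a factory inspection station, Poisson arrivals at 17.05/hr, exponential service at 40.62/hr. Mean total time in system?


W = 1/(μ−λ) = 1/(40.62 − 17.05) = 1/23.57 = 0.04243 hr

Final: 0.04243 hr


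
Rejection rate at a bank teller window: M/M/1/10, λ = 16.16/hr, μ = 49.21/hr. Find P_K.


ρ = λ/μ = 16.16/49.21 = 0.3284
P_K = (1−ρ)ρ^K/(1−ρ^(K+1)) = (0.6716·0.00001458)/(1 − 0.000004789)
= 0.000009795/0.999995 = 0.000009795

Final: 0.000009795


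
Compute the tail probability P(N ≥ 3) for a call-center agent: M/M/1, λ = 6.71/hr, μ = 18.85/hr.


ρ = 6.71/18.85 = 0.3560
P(N ≥ n) = ρ^n = 0.3560^3 = 0.045106

Final: 0.045106


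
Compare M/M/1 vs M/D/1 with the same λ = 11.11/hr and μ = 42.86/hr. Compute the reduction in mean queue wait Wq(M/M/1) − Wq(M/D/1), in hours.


ρ = 11.11/42.86 = 0.2592
Wq(M/M/1) = ρ/(μ−λ) = 0.2592/31.75 = 0.008164 hr
Wq(M/D/1) = ρ/(2(μ−λ)) = 0.004082 hr
Savings = 0.008164 − 0.004082 = 0.004082 hr

Final: 0.004082 hr


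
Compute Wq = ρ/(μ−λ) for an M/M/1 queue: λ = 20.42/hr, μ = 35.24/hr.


ρ = 20.42/35.24 = 0.5795
Wq = ρ/(μ−λ) = 0.5795/(35.24 − 20.42) = 0.5795/14.82 = 0.03910 hr

Final: 0.03910 hr


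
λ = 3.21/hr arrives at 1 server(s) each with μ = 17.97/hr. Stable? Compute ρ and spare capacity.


Total capacity cμ = 1·17.97 = 17.97/hr
ρ = λ/(cμ) = 3.21/17.97 = 0.1786
Stable ⇔ ρ < 1: YES
Spare capacity = cμ − λ = 17.97 − 3.21 = 14.76/hr

Final: ρ = 0.1786; stable; margin = 14.76/hr


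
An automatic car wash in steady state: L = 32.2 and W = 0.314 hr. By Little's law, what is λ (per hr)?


λ = L/W = 32.2/0.314 = 102.5478 /hr

Final: 102.5478 /hr


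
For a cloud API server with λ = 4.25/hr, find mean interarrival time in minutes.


Mean interarrival time = 1/λ = 1/4.25 hour = 0.23529 hour
In minutes: 0.23529 × 60 = 14.1176 min

Final: 14.1176 min


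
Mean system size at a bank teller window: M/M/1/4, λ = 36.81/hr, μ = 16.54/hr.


ρ = 36.81/16.54 = 2.2255
L = ρ[1 − (K+1)ρ^K + Kρ^(K+1)] / [(1−ρ)(1−ρ^(K+1))]
Numerator: 2.2255·(1 − 5·24.531339 + 4·54.594835) = 215.257598
Denominator: (-1.2255)·(-53.594835) = 65.681216
L = 215.257598/65.681216 = 3.2773

Final: 3.2773


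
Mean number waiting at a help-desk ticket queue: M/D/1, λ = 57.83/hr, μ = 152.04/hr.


ρ = 57.83/152.04 = 0.3804
M/D/1: Lq = ρ²/(2(1−ρ)) = 0.1447/(2·0.6196) = 0.11674

Final: 0.11674


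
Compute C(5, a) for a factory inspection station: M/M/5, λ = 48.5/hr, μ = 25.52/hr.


a = λ/μ = 1.9005; ρ = a/5 = 0.3801
P₀ = 0.148650 (from M/M/c formula)
C(c,a) = [a^c/(c!(1−ρ))]·P₀ = [24.79164/(120·0.6199)]·0.148650
= 0.33327·0.148650 = 0.049541

Final: 0.049541


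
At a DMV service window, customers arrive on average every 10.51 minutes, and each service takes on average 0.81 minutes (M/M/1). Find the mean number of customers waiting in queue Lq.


λ = 60/10.51 = 5.7088 /hr
μ = 60/0.81 = 74.0741 /hr
ρ = λ/μ = 5.7088/74.0741 = 0.07707
Lq = ρ²/(1−ρ) = 0.005940/0.9229 = 0.006436

Final: 0.006436


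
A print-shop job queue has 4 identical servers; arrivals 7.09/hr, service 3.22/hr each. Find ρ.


ρ = λ/(cμ) = 7.09/(4·3.22) = 7.09/12.88 = 0.5505

Final: 0.5505


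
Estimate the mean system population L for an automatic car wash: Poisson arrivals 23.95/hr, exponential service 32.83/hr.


ρ = λ/μ = 23.95/32.83 = 0.7295
L = ρ/(1−ρ) = 0.7295/(1 − 0.7295) = 0.7295/0.2705 = 2.6971

Final: 2.6971


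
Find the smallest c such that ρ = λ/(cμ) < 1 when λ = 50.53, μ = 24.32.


Stability requires cμ > λ ⇔ c > λ/μ.
λ/μ = 50.53/24.32 = 2.0777
Minimum integer c = ⌊2.0777⌋ + 1 = 3
Check: 3·24.32 = 72.96 > 50.53, while 2·24.32 = 48.64 ≤ 50.53

Final: 3 servers


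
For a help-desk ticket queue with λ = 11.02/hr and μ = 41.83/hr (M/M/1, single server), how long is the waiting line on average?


ρ = 11.02/41.83 = 0.2634
Lq = ρ²/(1−ρ) = 0.06940/0.7366 = 0.09423

Final: 0.09423


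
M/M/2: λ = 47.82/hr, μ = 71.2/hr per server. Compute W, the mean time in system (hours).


a = 0.6716; ρ = 0.3358; P₀ = 0.497214
Lq = P₀·a^c·ρ/(c!(1−ρ)²) = 0.08537
Wq = Lq/λ = 0.08537/47.82 = 0.001785 hr
W = Wq + 1/μ = 0.001785 + 0.01404 = 0.01583 hr

Final: 0.01583 hr


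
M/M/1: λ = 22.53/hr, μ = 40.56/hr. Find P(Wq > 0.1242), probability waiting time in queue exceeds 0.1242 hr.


ρ = 22.53/40.56 = 0.5555
P(Wq > t) = ρ·e^{−(μ−λ)t} = 0.5555·e^{−2.2393}
= 0.5555·0.106530 = 0.059175

Final: 0.059175


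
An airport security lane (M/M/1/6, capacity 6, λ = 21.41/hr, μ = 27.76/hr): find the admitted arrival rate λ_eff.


ρ = 0.7713; P_K = (1−ρ)ρ^6/(1−ρ^7) = 0.057473
λ_eff = λ(1 − P_K) = 21.41·(1 − 0.057473) = 21.41·0.942527 = 20.1795 /hr

Final: 20.1795 /hr


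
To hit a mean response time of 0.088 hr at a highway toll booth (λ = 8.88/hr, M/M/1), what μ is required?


W = 1/(μ−λ) ⇒ μ − λ = 1/W = 1/0.088 = 11.3636
μ = λ + 1/W = 8.88 + 11.3636 = 20.2436 per hr

Final: 20.2436 /hr


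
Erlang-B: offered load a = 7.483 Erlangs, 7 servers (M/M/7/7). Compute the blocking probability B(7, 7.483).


B(c,a) = (a^c/c!) / Σ_{k=0}^{c} a^k/k!
a^7/7! = 260.675179
Σ terms (k=0..7): 1.00000 + 7.48300 + 27.99764 + 69.83546 + 130.64468 + 195.52283 + 243.84956 + 260.67518 = 937.008356
B = 260.675179/937.008356 = 0.278199

Final: 0.278199


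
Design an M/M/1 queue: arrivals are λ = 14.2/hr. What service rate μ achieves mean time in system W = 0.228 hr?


W = 1/(μ−λ) ⇒ μ − λ = 1/W = 1/0.228 = 4.3860
μ = λ + 1/W = 14.2 + 4.3860 = 18.5860 per hr

Final: 18.5860 /hr


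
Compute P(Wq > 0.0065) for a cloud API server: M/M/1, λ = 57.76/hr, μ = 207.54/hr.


ρ = 57.76/207.54 = 0.2783
P(Wq > t) = ρ·e^{−(μ−λ)t} = 0.2783·e^{−0.9736}
= 0.2783·0.377732 = 0.105126

Final: 0.105126


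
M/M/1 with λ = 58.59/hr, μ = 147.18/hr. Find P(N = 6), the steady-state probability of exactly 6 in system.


ρ = 58.59/147.18 = 0.3981
P_n = (1−ρ)·ρ^n = (1 − 0.3981)·0.3981^6 = 0.6019·0.003980 = 0.002395

Final: 0.002395


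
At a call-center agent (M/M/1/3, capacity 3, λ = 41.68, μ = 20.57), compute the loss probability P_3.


ρ = λ/μ = 41.68/20.57 = 2.0263
P_K = (1−ρ)ρ^K/(1−ρ^(K+1)) = (-1.0263·8.319175)/(1 − 16.856743)
= -8.537568/-15.856743 = 0.538419

Final: 0.538419


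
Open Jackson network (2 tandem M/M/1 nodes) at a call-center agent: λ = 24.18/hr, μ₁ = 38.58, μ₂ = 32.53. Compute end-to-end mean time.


Each node sees arrival rate λ = 24.18/hr (tandem ⇒ throughput preserved).
W₁ = 1/(μ₁−λ) = 1/(38.58−24.18) = 0.06944 hr
W₂ = 1/(μ₂−λ) = 1/(32.53−24.18) = 0.11976 hr
W_total = W₁ + W₂ = 0.06944 + 0.11976 = 0.18920 hr

Final: 0.18920 hr


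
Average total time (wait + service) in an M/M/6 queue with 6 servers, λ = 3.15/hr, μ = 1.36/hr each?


a = 2.3162; ρ = 0.3860; P₀ = 0.098296
Lq = P₀·a^c·ρ/(c!(1−ρ)²) = 0.02159
Wq = Lq/λ = 0.02159/3.15 = 0.006852 hr
W = Wq + 1/μ = 0.006852 + 0.73529 = 0.74215 hr

Final: 0.74215 hr
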